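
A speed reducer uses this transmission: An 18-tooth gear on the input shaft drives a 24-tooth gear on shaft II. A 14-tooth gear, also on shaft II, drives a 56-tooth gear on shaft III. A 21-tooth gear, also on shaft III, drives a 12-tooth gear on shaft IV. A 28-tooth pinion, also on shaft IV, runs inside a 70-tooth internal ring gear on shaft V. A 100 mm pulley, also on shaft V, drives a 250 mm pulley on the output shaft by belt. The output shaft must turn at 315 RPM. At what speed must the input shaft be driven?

6000 RPM

Overall ratio R = 1.3333 × 4 × 0.57143 × 2.5 × 2.5 = 19.048.
Required input speed = output speed × R = 315 × 19.048 = 6000 RPM.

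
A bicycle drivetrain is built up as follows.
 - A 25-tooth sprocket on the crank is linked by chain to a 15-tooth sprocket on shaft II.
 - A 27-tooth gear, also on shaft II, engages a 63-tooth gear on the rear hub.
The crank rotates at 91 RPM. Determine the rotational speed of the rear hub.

Chain: ratio = 15/25 = 0.6, so shaft II turns at 91 / 0.6 = 151.67 RPM.
Gear mesh: ratio = 63/27 = 2.3333, so the rear hub turns at 151.67 / 2.3333 = 65 RPM.

65 RPM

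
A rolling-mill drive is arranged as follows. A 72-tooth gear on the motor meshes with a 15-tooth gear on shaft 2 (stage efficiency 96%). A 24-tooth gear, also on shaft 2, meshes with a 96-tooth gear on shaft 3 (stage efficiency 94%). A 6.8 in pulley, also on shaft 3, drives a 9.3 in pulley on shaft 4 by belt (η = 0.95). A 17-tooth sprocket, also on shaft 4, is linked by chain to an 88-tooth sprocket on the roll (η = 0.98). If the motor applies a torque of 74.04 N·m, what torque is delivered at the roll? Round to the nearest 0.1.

gear mesh 15/72 = 0.20833 → τ = 74.04·0.20833·0.96 = 14.808 N·m
gear mesh 96/24 = 4 → τ = 14.808·4·0.94 = 55.678 N·m
belt 9.3/6.8 = 1.3676 → τ = 55.678·1.3676·0.95 = 72.341 N·m
chain 88/17 = 5.1765 → τ = 72.341·5.1765·0.98 = 366.98 N·m

367.0 N·m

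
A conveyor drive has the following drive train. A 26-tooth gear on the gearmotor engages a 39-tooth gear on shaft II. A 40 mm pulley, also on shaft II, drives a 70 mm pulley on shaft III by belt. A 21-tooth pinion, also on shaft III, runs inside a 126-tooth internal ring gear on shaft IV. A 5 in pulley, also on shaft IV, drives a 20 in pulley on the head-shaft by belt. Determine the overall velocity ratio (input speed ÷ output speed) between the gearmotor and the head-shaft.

Each stage contributes driven/driver: gear mesh 39/26 = 1.5, belt 70/40 = 1.75, internal gear 126/21 = 6, belt 20/5 = 4.
Overall: 1.5 × 1.75 × 6 × 4 = 63.

63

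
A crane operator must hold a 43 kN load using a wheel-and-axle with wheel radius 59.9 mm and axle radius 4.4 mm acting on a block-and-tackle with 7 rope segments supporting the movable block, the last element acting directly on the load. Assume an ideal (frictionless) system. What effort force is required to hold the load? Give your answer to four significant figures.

0.4512 kN

Wheel-and-axle MA = R/r = 59.9/4.4 = 13.614.
Block-and-tackle MA = number of supporting rope parts = 7.
Combined ideal MA = 13.614 × 7 = 95.295.
Effort = load / MA = 43 / 95.295 = 0.45123 kN.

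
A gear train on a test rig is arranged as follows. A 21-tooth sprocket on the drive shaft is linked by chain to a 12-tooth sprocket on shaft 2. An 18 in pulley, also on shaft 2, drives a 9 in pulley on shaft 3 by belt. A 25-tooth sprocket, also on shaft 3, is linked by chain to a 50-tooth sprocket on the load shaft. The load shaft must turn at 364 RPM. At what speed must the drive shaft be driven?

208 RPM

Overall ratio R = 0.57143 × 0.5 × 2 = 0.57143.
Required input speed = output speed × R = 364 × 0.57143 = 208 RPM.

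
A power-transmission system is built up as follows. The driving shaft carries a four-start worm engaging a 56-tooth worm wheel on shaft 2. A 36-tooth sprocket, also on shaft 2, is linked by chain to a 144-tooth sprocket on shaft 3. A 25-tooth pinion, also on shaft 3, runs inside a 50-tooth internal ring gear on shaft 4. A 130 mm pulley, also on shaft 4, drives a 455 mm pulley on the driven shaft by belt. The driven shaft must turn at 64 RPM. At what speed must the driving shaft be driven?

25088 RPM

Overall ratio R = 14 × 4 × 2 × 3.5 = 392.
Required input speed = output speed × R = 64 × 392 = 25088 RPM.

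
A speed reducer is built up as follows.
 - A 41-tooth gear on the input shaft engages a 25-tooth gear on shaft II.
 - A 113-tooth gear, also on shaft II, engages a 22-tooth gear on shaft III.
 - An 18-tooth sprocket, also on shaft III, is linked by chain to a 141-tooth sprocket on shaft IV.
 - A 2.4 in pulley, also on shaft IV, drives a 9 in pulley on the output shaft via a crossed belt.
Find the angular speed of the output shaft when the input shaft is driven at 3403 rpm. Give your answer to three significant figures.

gear mesh 25/41 = 0.60976 → 3403/0.60976 = 5580.9 rpm
gear mesh 22/113 = 0.19469 → 5580.9/0.19469 = 28666 rpm
chain 141/18 = 7.8333 → 28666/7.8333 = 3659.4 rpm
belt 9/2.4 = 3.75 → 3659.4/3.75 = 975.85 rpm

976 rpm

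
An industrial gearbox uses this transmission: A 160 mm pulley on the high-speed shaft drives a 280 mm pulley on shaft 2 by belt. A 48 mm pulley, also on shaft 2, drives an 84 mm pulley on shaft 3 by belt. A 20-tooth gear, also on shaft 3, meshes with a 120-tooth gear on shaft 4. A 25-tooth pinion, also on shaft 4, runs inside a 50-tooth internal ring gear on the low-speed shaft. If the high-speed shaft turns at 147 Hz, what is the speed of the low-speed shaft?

the high-speed shaft → shaft 2 (belt, 280/160): 147 ÷ 1.75 = 84 Hz
shaft 2 → shaft 3 (belt, 84/48): 84 ÷ 1.75 = 48 Hz
shaft 3 → shaft 4 (gear mesh, 120/20): 48 ÷ 6 = 8 Hz
shaft 4 → the low-speed shaft (internal gear, 50/25): 8 ÷ 2 = 4 Hz

4 Hz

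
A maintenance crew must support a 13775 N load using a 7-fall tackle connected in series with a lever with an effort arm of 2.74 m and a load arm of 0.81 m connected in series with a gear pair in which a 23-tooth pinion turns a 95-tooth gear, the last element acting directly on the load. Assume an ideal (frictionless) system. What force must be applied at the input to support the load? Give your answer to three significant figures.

141 N

Block-and-tackle MA = number of supporting rope parts = 7.
Lever MA = effort arm / load arm = 2.74/0.81 = 3.3827.
Gear pair MA = 95/23 = 4.1304.
Combined ideal MA = 7 × 3.3827 × 4.1304 = 97.805.
Effort = load / MA = 13775 / 97.805 = 140.84 N.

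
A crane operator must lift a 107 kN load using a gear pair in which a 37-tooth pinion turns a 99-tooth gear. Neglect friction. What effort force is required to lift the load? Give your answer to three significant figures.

Gear pair MA = 99/37 = 2.6757.
Effort = load / MA = 107 / 2.6757 = 39.99 kN.

40.0 kN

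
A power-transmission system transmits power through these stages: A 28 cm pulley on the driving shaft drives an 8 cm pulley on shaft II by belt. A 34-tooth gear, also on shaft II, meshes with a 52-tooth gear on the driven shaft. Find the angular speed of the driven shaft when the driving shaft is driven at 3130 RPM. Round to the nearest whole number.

7163 RPM

the driving shaft → shaft II (belt, 8/28): 3130 ÷ 0.28571 = 10955 RPM
shaft II → the driven shaft (gear mesh, 52/34): 10955 ÷ 1.5294 = 7162.9 RPM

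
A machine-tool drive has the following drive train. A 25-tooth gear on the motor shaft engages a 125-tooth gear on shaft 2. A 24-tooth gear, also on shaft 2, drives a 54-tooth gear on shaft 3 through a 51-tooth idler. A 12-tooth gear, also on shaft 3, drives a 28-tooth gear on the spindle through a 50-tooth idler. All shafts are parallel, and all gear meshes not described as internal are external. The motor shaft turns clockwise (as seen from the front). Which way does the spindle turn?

counterclockwise

the motor shaft → shaft 2: external mesh, 1 reversal → CCW.
shaft 2 → shaft 3: driver → idler → driven is 2 external meshes, 2 reversals → CCW.
shaft 3 → the spindle: driver → idler → driven is 2 external meshes, 2 reversals → CCW.
5 reversals in total — an odd number — so the spindle turns opposite to the motor shaft.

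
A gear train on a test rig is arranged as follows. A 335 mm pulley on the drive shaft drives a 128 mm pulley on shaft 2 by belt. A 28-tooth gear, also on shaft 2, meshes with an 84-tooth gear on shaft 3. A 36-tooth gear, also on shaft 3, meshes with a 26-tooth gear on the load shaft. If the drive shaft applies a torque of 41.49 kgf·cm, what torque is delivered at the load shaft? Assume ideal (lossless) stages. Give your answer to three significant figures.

34.3 kgf·cm

belt 128/335 = 0.38209 → τ = 41.49·0.38209 = 15.853 kgf·cm
gear mesh 84/28 = 3 → τ = 15.853·3 = 47.559 kgf·cm
gear mesh 26/36 = 0.72222 → τ = 47.559·0.72222 = 34.348 kgf·cm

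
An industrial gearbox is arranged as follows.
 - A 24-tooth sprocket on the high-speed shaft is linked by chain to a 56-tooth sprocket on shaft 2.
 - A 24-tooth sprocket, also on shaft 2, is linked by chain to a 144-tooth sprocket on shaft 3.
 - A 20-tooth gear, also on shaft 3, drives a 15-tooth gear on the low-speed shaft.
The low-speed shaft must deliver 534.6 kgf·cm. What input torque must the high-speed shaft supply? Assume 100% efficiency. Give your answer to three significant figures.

50.9 kgf·cm

Overall ratio R = 2.3333 × 6 × 0.75 = 10.5.
Input torque = output torque / R = 534.6 / 10.5 = 50.914 kgf·cm.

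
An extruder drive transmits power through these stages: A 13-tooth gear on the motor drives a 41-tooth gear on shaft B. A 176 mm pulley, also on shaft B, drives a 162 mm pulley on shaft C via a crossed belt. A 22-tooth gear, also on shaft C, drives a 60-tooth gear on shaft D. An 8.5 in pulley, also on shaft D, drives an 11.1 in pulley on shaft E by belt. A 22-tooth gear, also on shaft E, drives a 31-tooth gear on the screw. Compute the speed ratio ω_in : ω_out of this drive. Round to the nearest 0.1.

14.6

Each stage contributes driven/driver: gear mesh 41/13 = 3.1538, belt 162/176 = 0.92045, gear mesh 60/22 = 2.7273, belt 11.1/8.5 = 1.3059, gear mesh 31/22 = 1.4091.
Overall: 3.1538 × 0.92045 × 2.7273 × 1.3059 × 1.4091 = 14.568.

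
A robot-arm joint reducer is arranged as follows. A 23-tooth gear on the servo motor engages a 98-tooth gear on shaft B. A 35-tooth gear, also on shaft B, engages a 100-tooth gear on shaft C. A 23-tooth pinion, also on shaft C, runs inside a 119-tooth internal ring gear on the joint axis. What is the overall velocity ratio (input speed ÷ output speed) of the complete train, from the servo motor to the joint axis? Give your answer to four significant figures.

Each stage contributes driven/driver: gear mesh 98/23 = 4.2609, gear mesh 100/35 = 2.8571, internal gear 119/23 = 5.1739.
Overall: 4.2609 × 2.8571 × 5.1739 = 62.987.

62.99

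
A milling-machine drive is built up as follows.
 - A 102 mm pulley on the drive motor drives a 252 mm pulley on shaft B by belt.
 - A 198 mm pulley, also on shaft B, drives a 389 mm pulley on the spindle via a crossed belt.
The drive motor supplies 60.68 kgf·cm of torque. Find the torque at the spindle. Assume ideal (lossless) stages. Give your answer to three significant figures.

After the belt (252/102): 60.68 × 2.4706 = 149.92 kgf·cm
After the belt (389/198): 149.92 × 1.9646 = 294.53 kgf·cm

295 kgf·cm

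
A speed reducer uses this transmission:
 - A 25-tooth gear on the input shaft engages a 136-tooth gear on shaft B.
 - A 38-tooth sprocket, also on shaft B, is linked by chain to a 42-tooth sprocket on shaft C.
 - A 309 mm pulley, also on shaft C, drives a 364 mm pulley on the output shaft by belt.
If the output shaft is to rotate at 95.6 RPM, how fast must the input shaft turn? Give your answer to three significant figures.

Overall ratio R = 5.44 × 1.1053 × 1.178 = 7.0828.
Required input speed = output speed × R = 95.6 × 7.0828 = 677.12 RPM.

677 RPM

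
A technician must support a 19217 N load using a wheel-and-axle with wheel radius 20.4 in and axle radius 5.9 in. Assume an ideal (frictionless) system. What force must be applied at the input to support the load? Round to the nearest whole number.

5558 N

Wheel-and-axle MA = R/r = 20.4/5.9 = 3.4576.
Effort = load / MA = 19217 / 3.4576 = 5557.9 N.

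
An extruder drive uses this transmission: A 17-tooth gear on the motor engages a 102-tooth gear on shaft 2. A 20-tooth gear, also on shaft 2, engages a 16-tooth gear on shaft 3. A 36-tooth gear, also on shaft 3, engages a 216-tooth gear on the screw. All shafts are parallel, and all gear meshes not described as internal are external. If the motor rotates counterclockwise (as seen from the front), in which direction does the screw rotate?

the motor → shaft 2: external mesh, 1 reversal → CW.
shaft 2 → shaft 3: external mesh, 1 reversal → CCW.
shaft 3 → the screw: external mesh, 1 reversal → CW.
3 reversals in total — an odd number — so the screw turns opposite to the motor.

clockwise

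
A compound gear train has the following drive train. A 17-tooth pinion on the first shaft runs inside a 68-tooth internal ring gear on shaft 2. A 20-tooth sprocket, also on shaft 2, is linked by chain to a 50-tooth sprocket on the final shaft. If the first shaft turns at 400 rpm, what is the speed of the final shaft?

internal gear 68/17 = 4 → 400/4 = 100 rpm
chain 50/20 = 2.5 → 100/2.5 = 40 rpm

40 rpm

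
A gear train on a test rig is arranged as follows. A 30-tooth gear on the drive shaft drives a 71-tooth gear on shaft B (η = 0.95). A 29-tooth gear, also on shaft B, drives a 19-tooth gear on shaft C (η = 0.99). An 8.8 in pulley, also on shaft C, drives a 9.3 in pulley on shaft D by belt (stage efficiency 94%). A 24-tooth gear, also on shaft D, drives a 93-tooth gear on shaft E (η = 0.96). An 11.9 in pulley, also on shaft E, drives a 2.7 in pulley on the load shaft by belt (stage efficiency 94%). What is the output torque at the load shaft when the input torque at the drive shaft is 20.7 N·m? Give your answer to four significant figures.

After the gear mesh (71/30): 20.7 × 2.3667 × 0.95 = 46.541 N·m
After the gear mesh (19/29): 46.541 × 0.65517 × 0.99 = 30.187 N·m
After the belt (9.3/8.8): 30.187 × 1.0568 × 0.94 = 29.988 N·m
After the gear mesh (93/24): 29.988 × 3.875 × 0.96 = 111.56 N·m
After the belt (2.7/11.9): 111.56 × 0.22689 × 0.94 = 23.792 N·m

23.79 N·m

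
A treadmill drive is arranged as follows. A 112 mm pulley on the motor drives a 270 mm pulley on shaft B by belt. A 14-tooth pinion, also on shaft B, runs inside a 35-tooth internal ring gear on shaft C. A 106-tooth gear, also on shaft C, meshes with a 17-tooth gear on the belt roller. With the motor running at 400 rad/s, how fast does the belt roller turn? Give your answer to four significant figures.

the motor → shaft B (belt, 270/112): 400 ÷ 2.4107 = 165.93 rad/s
shaft B → shaft C (internal gear, 35/14): 165.93 ÷ 2.5 = 66.37 rad/s
shaft C → the belt roller (gear mesh, 17/106): 66.37 ÷ 0.16038 = 413.84 rad/s

413.8 rad/s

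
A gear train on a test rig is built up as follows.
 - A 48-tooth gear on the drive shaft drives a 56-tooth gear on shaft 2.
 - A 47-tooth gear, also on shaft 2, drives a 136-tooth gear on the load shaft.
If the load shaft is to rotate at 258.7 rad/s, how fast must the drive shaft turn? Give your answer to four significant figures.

873.3 rad/s

Overall ratio R = 1.1667 × 2.8936 = 3.3759.
Required input speed = output speed × R = 258.7 × 3.3759 = 873.34 rad/s.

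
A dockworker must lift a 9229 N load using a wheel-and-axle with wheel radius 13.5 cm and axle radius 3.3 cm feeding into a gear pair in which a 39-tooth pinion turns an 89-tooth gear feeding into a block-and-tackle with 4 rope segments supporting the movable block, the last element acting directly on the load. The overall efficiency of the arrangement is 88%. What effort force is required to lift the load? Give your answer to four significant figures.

Wheel-and-axle MA = R/r = 13.5/3.3 = 4.0909.
Gear pair MA = 89/39 = 2.2821.
Block-and-tackle MA = number of supporting rope parts = 4.
Combined ideal MA = 4.0909 × 2.2821 × 4 = 37.343.
Actual MA = 37.343 × 0.88 = 32.862.
Effort = load / actual MA = 9229 / 32.862 = 280.85 N.

280.8 N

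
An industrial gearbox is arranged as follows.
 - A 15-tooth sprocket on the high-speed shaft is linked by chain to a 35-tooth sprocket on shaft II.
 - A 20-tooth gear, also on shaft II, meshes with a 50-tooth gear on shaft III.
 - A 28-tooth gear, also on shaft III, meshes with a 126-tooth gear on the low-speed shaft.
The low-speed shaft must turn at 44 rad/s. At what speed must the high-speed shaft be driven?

1155 rad/s

Overall ratio R = 2.3333 × 2.5 × 4.5 = 26.25.
Required input speed = output speed × R = 44 × 26.25 = 1155 rad/s.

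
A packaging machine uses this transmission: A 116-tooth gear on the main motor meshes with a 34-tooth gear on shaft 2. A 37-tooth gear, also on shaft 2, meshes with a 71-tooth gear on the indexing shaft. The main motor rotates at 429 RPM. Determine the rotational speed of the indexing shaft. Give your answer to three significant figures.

763 RPM

Gear mesh: ratio = 34/116 = 0.2931, so shaft 2 turns at 429 / 0.2931 = 1463.6 RPM.
Gear mesh: ratio = 71/37 = 1.9189, so the indexing shaft turns at 1463.6 / 1.9189 = 762.75 RPM.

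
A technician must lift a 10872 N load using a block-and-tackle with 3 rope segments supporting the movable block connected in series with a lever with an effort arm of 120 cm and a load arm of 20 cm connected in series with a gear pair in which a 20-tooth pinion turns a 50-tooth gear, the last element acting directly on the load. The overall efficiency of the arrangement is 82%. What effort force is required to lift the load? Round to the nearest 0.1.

294.6 N

Block-and-tackle MA = number of supporting rope parts = 3.
Lever MA = effort arm / load arm = 120/20 = 6.
Gear pair MA = 50/20 = 2.5.
Combined ideal MA = 3 × 6 × 2.5 = 45.
Actual MA = 45 × 0.82 = 36.9.
Effort = load / actual MA = 10872 / 36.9 = 294.63 N.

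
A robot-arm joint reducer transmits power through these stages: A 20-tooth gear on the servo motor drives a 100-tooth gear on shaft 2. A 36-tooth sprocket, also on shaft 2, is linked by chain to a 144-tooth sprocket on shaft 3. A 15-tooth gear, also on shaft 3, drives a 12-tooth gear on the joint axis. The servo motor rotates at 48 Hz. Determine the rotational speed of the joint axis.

the servo motor → shaft 2 (gear mesh, 100/20): 48 ÷ 5 = 9.6 Hz
shaft 2 → shaft 3 (chain, 144/36): 9.6 ÷ 4 = 2.4 Hz
shaft 3 → the joint axis (gear mesh, 12/15): 2.4 ÷ 0.8 = 3 Hz

3 Hz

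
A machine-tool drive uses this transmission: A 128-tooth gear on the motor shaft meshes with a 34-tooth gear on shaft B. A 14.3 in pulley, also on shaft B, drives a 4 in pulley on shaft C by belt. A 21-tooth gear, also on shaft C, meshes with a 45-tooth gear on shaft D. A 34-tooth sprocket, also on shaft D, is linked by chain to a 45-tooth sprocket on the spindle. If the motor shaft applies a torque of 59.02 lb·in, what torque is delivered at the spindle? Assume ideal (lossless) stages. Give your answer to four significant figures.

After the gear mesh (34/128): 59.02 × 0.26562 = 15.677 lb·in
After the belt (4/14.3): 15.677 × 0.27972 = 4.3852 lb·in
After the gear mesh (45/21): 4.3852 × 2.1429 = 9.3969 lb·in
After the chain (45/34): 9.3969 × 1.3235 = 12.437 lb·in

12.44 lb·in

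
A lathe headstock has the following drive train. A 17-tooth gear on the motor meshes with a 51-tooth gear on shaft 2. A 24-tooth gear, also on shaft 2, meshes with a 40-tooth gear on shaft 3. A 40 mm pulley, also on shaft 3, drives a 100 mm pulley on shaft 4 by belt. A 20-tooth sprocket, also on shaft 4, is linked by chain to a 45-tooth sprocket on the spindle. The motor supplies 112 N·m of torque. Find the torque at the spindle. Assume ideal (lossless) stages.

After the gear mesh (51/17): 112 × 3 = 336 N·m
After the gear mesh (40/24): 336 × 1.6667 = 560 N·m
After the belt (100/40): 560 × 2.5 = 1400 N·m
After the chain (45/20): 1400 × 2.25 = 3150 N·m

3150 N·m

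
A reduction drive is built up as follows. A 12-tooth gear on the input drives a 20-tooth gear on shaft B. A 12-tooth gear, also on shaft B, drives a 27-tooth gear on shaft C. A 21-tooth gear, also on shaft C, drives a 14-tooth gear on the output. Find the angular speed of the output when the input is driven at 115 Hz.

46 Hz

the input → shaft B (gear mesh, 20/12): 115 ÷ 1.6667 = 69 Hz
shaft B → shaft C (gear mesh, 27/12): 69 ÷ 2.25 = 30.667 Hz
shaft C → the output (gear mesh, 14/21): 30.667 ÷ 0.66667 = 46 Hz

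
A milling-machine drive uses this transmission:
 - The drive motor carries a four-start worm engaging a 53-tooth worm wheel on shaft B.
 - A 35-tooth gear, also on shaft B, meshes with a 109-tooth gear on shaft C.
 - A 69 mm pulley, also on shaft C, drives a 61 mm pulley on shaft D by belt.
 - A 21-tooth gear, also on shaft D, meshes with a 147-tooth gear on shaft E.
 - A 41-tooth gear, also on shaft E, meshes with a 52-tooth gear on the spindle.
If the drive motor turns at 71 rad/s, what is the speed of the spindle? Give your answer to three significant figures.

the drive motor → shaft B (worm, 53/4): 71 ÷ 13.25 = 5.3585 rad/s
shaft B → shaft C (gear mesh, 109/35): 5.3585 ÷ 3.1143 = 1.7206 rad/s
shaft C → shaft D (belt, 61/69): 1.7206 ÷ 0.88406 = 1.9463 rad/s
shaft D → shaft E (gear mesh, 147/21): 1.9463 ÷ 7 = 0.27804 rad/s
shaft E → the spindle (gear mesh, 52/41): 0.27804 ÷ 1.2683 = 0.21922 rad/s

0.219 rad/s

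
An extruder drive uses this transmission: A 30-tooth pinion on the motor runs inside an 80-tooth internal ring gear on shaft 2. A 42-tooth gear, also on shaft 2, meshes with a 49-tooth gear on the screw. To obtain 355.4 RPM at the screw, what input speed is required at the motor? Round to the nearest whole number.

1106 RPM

Overall ratio R = 2.6667 × 1.1667 = 3.1111.
Required input speed = output speed × R = 355.4 × 3.1111 = 1105.7 RPM.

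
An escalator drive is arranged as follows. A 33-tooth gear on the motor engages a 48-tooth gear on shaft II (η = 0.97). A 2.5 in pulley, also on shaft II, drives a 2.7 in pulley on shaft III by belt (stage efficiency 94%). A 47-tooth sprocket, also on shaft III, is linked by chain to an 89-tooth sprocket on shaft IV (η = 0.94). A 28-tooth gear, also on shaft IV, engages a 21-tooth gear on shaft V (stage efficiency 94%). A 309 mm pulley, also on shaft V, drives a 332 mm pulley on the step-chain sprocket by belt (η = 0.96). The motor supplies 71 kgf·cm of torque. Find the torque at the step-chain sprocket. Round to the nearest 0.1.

131.6 kgf·cm

Gear mesh: ratio = 48/33 = 1.4545; torque at shaft II = 71 × 1.4545 × 0.97 = 100.17 kgf·cm.
Belt: ratio = 2.7/2.5 = 1.08; torque at shaft III = 100.17 × 1.08 × 0.94 = 101.7 kgf·cm.
Chain: ratio = 89/47 = 1.8936; torque at shaft IV = 101.7 × 1.8936 × 0.94 = 181.02 kgf·cm.
Gear mesh: ratio = 21/28 = 0.75; torque at shaft V = 181.02 × 0.75 × 0.94 = 127.62 kgf·cm.
Belt: ratio = 332/309 = 1.0744; torque at the step-chain sprocket = 127.62 × 1.0744 × 0.96 = 131.63 kgf·cm.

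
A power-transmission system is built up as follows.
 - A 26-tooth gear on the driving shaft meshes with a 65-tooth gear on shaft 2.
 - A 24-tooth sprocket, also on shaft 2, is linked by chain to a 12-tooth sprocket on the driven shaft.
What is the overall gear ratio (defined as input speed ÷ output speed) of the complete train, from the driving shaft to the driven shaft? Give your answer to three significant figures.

Each stage contributes driven/driver: gear mesh 65/26 = 2.5, chain 12/24 = 0.5.
Overall: 2.5 × 0.5 = 1.25.

1.25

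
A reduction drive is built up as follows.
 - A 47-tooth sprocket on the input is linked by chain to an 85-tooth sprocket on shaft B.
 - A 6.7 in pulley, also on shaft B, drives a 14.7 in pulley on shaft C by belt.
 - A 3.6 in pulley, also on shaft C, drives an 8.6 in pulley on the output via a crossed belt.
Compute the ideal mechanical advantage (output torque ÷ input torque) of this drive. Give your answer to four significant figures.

9.479

Each stage contributes driven/driver: chain 85/47 = 1.8085, belt 14.7/6.7 = 2.194, belt 8.6/3.6 = 2.3889.
Overall: 1.8085 × 2.194 × 2.3889 = 9.4789.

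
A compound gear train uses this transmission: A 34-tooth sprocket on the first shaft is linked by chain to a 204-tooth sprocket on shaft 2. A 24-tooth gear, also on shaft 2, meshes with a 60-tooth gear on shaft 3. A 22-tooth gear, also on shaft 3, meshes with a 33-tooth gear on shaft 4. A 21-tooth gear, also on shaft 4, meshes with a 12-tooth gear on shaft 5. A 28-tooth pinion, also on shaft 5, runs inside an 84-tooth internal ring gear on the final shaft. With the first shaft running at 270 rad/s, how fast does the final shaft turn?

7 rad/s

chain 204/34 = 6 → 270/6 = 45 rad/s
gear mesh 60/24 = 2.5 → 45/2.5 = 18 rad/s
gear mesh 33/22 = 1.5 → 18/1.5 = 12 rad/s
gear mesh 12/21 = 0.57143 → 12/0.57143 = 21 rad/s
internal gear 84/28 = 3 → 21/3 = 7 rad/s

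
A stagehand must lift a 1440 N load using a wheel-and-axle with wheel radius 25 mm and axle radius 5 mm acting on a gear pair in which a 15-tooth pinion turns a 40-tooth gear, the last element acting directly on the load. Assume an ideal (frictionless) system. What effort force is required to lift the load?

108 N

Wheel-and-axle MA = R/r = 25/5 = 5.
Gear pair MA = 40/15 = 2.6667.
Combined ideal MA = 5 × 2.6667 = 13.333.
Effort = load / MA = 1440 / 13.333 = 108 N.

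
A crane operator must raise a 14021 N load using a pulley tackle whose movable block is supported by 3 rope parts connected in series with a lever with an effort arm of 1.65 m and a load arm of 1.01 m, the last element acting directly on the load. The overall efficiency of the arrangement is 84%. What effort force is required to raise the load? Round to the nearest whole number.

Block-and-tackle MA = number of supporting rope parts = 3.
Lever MA = effort arm / load arm = 1.65/1.01 = 1.6337.
Combined ideal MA = 3 × 1.6337 = 4.901.
Actual MA = 4.901 × 0.84 = 4.1168.
Effort = load / actual MA = 14021 / 4.1168 = 3405.8 N.

3406 N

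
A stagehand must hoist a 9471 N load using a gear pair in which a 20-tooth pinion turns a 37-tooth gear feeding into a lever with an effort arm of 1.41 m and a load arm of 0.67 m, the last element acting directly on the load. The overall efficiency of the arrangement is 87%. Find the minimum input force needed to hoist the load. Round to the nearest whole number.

Gear pair MA = 37/20 = 1.85.
Lever MA = effort arm / load arm = 1.41/0.67 = 2.1045.
Combined ideal MA = 1.85 × 2.1045 = 3.8933.
Actual MA = 3.8933 × 0.87 = 3.3872.
Effort = load / actual MA = 9471 / 3.3872 = 2796.2 N.

2796 N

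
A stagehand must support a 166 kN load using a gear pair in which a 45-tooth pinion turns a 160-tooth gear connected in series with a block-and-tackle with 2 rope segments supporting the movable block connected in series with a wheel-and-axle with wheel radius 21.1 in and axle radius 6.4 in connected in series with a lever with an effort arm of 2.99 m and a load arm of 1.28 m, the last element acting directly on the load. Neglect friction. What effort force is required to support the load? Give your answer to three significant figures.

Gear pair MA = 160/45 = 3.5556.
Block-and-tackle MA = number of supporting rope parts = 2.
Wheel-and-axle MA = R/r = 21.1/6.4 = 3.2969.
Lever MA = effort arm / load arm = 2.99/1.28 = 2.3359.
Combined ideal MA = 3.5556 × 2 × 3.2969 × 2.3359 = 54.765.
Effort = load / MA = 166 / 54.765 = 3.0311 kN.

3.03 kN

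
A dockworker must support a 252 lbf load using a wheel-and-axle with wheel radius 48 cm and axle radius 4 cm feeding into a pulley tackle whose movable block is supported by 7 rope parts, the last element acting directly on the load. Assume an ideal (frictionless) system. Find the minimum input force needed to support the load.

Wheel-and-axle MA = R/r = 48/4 = 12.
Block-and-tackle MA = number of supporting rope parts = 7.
Combined ideal MA = 12 × 7 = 84.
Effort = load / MA = 252 / 84 = 3 lbf.

3 lbf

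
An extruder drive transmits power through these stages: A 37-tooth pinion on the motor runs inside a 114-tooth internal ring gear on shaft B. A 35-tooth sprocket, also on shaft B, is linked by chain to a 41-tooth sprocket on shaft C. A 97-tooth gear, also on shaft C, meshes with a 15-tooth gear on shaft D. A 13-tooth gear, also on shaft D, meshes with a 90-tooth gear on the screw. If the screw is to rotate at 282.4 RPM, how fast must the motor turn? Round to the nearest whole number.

1091 RPM

Overall ratio R = 3.0811 × 1.1714 × 0.15464 × 6.9231 = 3.864.
Required input speed = output speed × R = 282.4 × 3.864 = 1091.2 RPM.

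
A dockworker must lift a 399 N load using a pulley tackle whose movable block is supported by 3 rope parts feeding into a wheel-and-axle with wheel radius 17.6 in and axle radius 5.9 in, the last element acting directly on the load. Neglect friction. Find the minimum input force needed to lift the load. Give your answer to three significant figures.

Block-and-tackle MA = number of supporting rope parts = 3.
Wheel-and-axle MA = R/r = 17.6/5.9 = 2.9831.
Combined ideal MA = 3 × 2.9831 = 8.9492.
Effort = load / MA = 399 / 8.9492 = 44.585 N.

44.6 N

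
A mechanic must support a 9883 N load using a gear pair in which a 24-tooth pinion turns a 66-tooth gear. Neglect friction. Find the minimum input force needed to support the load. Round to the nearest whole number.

Gear pair MA = 66/24 = 2.75.
Effort = load / MA = 9883 / 2.75 = 3593.8 N.

3594 N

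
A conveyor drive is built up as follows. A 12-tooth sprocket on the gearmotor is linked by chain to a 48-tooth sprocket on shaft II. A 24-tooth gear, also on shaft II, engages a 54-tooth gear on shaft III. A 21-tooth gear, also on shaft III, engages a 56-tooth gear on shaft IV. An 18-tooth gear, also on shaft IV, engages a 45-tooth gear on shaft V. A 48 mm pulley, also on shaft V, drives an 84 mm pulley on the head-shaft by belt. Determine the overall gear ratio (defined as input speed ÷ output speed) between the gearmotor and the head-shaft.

105

Each stage contributes driven/driver: chain 48/12 = 4, gear mesh 54/24 = 2.25, gear mesh 56/21 = 2.6667, gear mesh 45/18 = 2.5, belt 84/48 = 1.75.
Overall: 4 × 2.25 × 2.6667 × 2.5 × 1.75 = 105.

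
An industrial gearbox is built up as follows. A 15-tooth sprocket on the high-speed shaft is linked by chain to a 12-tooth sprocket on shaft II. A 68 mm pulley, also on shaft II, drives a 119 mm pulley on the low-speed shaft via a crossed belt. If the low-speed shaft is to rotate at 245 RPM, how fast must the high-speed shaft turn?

343 RPM

Overall ratio R = 0.8 × 1.75 = 1.4.
Required input speed = output speed × R = 245 × 1.4 = 343 RPM.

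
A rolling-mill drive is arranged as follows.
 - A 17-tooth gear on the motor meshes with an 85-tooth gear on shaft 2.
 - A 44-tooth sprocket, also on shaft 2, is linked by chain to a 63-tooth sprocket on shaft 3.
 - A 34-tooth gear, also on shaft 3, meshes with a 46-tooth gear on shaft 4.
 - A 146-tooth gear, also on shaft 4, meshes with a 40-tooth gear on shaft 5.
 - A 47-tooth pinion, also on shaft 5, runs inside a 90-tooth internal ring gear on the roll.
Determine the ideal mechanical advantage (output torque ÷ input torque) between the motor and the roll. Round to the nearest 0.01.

Each stage contributes driven/driver: gear mesh 85/17 = 5, chain 63/44 = 1.4318, gear mesh 46/34 = 1.3529, gear mesh 40/146 = 0.27397, internal gear 90/47 = 1.9149.
Overall: 5 × 1.4318 × 1.3529 × 0.27397 × 1.9149 = 5.0815.

5.08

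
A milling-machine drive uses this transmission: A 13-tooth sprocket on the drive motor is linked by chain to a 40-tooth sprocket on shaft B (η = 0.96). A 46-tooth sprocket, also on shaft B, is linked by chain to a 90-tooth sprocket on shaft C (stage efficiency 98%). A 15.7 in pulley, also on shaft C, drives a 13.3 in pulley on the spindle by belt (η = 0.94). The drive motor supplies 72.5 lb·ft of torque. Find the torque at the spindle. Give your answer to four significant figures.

327.0 lb·ft

Chain: ratio = 40/13 = 3.0769; torque at shaft B = 72.5 × 3.0769 × 0.96 = 214.15 lb·ft.
Chain: ratio = 90/46 = 1.9565; torque at shaft C = 214.15 × 1.9565 × 0.98 = 410.62 lb·ft.
Belt: ratio = 13.3/15.7 = 0.84713; torque at the spindle = 410.62 × 0.84713 × 0.94 = 326.98 lb·ft.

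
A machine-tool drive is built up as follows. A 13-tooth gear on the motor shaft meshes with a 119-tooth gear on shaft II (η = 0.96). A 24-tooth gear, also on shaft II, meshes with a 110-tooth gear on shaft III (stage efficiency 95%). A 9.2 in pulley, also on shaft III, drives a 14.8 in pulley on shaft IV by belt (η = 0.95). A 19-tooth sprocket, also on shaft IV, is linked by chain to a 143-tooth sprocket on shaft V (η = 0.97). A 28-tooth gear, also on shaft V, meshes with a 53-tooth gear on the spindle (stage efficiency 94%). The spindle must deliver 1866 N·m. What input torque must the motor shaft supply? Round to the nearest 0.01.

Overall ratio R = 9.1538 × 4.5833 × 1.6087 × 7.5263 × 1.8929 = 961.52; overall efficiency η = 0.96 × 0.95 × 0.95 × 0.97 × 0.94 = 0.7900.
Input torque = output torque / (R × η) = 1866 / (961.52 × 0.7900) = 2.4566 N·m.

2.46 N·m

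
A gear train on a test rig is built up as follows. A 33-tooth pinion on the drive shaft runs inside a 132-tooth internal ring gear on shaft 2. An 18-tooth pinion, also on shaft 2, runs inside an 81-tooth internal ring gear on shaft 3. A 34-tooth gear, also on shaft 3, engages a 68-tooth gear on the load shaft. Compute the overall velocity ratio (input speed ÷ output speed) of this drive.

36

Each stage contributes driven/driver: internal gear 132/33 = 4, internal gear 81/18 = 4.5, gear mesh 68/34 = 2.
Overall: 4 × 4.5 × 2 = 36.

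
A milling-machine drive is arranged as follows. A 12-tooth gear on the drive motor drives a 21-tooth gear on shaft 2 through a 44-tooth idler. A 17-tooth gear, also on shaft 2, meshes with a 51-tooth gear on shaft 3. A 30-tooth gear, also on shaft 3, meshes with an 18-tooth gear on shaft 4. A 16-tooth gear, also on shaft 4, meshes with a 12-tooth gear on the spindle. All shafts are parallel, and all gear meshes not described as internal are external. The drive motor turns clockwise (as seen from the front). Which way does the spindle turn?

counterclockwise

the drive motor → shaft 2: driver → idler → driven is 2 external meshes, 2 reversals → CW.
shaft 2 → shaft 3: external mesh, 1 reversal → CCW.
shaft 3 → shaft 4: external mesh, 1 reversal → CW.
shaft 4 → the spindle: external mesh, 1 reversal → CCW.
5 reversals in total — an odd number — so the spindle turns opposite to the drive motor.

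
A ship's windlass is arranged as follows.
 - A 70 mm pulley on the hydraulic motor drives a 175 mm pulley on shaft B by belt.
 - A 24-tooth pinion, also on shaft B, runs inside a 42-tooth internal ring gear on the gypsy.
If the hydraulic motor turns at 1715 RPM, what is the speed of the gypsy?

392 RPM

the hydraulic motor → shaft B (belt, 175/70): 1715 ÷ 2.5 = 686 RPM
shaft B → the gypsy (internal gear, 42/24): 686 ÷ 1.75 = 392 RPM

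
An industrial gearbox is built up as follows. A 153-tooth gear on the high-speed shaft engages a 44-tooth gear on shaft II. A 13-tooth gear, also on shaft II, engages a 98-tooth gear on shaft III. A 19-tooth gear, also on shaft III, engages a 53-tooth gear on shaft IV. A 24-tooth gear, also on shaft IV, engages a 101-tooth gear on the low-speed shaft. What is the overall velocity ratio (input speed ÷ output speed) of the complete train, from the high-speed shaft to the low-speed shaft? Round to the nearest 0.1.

Each stage contributes driven/driver: gear mesh 44/153 = 0.28758, gear mesh 98/13 = 7.5385, gear mesh 53/19 = 2.7895, gear mesh 101/24 = 4.2083.
Overall: 0.28758 × 7.5385 × 2.7895 × 4.2083 = 25.449.

25.4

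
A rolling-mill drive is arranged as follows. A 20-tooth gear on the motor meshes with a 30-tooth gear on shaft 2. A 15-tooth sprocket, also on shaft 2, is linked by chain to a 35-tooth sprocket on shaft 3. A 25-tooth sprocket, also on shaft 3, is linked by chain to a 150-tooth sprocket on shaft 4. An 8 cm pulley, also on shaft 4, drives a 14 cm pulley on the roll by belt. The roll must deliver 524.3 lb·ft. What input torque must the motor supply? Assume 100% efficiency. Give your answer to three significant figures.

14.3 lb·ft

Overall ratio R = 1.5 × 2.3333 × 6 × 1.75 = 36.75.
Input torque = output torque / R = 524.3 / 36.75 = 14.267 lb·ft.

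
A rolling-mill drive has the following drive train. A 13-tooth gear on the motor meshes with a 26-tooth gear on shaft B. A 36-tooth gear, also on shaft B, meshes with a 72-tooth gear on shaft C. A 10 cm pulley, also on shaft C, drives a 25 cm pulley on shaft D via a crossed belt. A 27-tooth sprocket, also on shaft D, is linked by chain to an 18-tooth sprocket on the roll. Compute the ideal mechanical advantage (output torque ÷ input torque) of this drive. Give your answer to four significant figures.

Each stage contributes driven/driver: gear mesh 26/13 = 2, gear mesh 72/36 = 2, belt 25/10 = 2.5, chain 18/27 = 0.66667.
Overall: 2 × 2 × 2.5 × 0.66667 = 6.6667.

6.667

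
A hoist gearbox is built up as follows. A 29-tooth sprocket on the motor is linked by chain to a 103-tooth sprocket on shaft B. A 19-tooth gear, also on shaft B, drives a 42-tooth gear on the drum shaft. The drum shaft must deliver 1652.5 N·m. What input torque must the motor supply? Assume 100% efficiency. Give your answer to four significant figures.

210.5 N·m

Overall ratio R = 3.5517 × 2.2105 = 7.8512.
Input torque = output torque / R = 1652.5 / 7.8512 = 210.48 N·m.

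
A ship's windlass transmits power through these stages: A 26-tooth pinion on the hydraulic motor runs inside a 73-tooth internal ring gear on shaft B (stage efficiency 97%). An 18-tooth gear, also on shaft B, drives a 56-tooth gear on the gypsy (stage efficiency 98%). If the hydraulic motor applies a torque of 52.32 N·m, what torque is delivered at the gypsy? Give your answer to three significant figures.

434 N·m

Internal gear: ratio = 73/26 = 2.8077; torque at shaft B = 52.32 × 2.8077 × 0.97 = 142.49 N·m.
Gear mesh: ratio = 56/18 = 3.1111; torque at the gypsy = 142.49 × 3.1111 × 0.98 = 434.44 N·m.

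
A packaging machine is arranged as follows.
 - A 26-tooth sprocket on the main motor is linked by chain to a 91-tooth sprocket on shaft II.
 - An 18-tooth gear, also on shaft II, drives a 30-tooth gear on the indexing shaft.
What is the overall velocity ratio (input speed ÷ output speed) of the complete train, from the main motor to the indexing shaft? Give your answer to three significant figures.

Each stage contributes driven/driver: chain 91/26 = 3.5, gear mesh 30/18 = 1.6667.
Overall: 3.5 × 1.6667 = 5.8333.

5.83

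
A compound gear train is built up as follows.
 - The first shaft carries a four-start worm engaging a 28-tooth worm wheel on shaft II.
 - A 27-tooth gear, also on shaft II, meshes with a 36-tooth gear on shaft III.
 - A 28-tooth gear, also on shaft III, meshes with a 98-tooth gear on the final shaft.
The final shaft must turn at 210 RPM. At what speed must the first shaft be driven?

6860 RPM

Overall ratio R = 7 × 1.3333 × 3.5 = 32.667.
Required input speed = output speed × R = 210 × 32.667 = 6860 RPM.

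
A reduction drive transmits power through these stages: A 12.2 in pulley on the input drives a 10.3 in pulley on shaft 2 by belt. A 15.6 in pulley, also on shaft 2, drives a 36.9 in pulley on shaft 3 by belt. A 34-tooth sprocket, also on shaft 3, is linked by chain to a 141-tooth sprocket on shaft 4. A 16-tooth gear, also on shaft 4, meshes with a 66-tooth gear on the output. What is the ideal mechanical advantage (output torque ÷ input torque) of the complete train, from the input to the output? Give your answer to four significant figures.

34.16

Each stage contributes driven/driver: belt 10.3/12.2 = 0.84426, belt 36.9/15.6 = 2.3654, chain 141/34 = 4.1471, gear mesh 66/16 = 4.125.
Overall: 0.84426 × 2.3654 × 4.1471 × 4.125 = 34.162.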